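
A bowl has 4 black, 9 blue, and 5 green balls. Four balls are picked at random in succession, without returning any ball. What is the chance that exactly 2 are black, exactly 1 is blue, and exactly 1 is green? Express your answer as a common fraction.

3/34

Unordered draws without replacement: count favorable combinations over C(18,4).
Favorable = C(4,2) · C(9,1) · C(5,1) = 270; total = C(18,4) = 3060.
P = 270/3060 = 3/34 ≈ 0.0882.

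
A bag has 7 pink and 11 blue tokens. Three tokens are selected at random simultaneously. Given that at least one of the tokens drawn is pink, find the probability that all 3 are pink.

P(all 3 pink) = C(7,3)/C(18,3) = 35/816; P(at least one pink) = 1 − C(11,3)/C(18,3) = 217/272.
Since 'all 3 pink' ⊆ 'at least one pink', P(all 3 | at least one) = 35/816 / 217/272 = 5/93 ≈ 0.0538.

5/93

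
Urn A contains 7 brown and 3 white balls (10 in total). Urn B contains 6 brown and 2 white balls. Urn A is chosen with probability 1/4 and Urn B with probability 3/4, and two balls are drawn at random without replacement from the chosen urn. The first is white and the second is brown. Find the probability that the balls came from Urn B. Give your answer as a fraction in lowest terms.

P(E | Urn A) = 7/30; P(E | Urn B) = 3/14.
P(E) = 1/4·7/30 + 3/4·3/14 = 23/105.
By Bayes' rule, P(Urn B | E) = 9/56 / 23/105 = 135/184 ≈ 0.7337.

135/184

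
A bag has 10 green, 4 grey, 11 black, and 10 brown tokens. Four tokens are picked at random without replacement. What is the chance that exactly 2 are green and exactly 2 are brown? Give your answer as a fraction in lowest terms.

405/10472

Unordered draws without replacement: count favorable combinations over C(35,4).
Favorable = C(10,2) · C(4,0) · C(11,0) · C(10,2) = 2025; total = C(35,4) = 52360.
P = 2025/52360 = 405/10472 ≈ 0.0387.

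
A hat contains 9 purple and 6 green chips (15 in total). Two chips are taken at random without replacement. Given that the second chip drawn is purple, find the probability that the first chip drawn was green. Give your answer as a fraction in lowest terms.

P(first=green and the second chip drawn is purple) = (6/15)·(9/14) = 9/35.
P(the second chip drawn is purple) = Σ over first color = 12/35 + 9/35 = 3/5.
By Bayes, P(first=green | the second chip drawn is purple) = 9/35 / 3/5 = 3/7 ≈ 0.4286.

3/7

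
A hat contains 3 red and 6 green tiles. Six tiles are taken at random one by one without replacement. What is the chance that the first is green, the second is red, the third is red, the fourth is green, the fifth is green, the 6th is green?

1/28

Multiply the conditional probability of each draw in order, without replacement, so each draw removes one from its color and from the total.
P = (6/9) · (3/8) · (2/7) · (5/6) · (4/5) · (3/4) = 1/28 ≈ 0.0357.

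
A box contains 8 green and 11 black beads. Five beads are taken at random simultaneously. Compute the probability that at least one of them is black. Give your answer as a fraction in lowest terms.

Use the complement: P(at least one black) = 1 − P(no black).
P(none) = C(8,5)/C(19,5) = 56/11628.
So P = 1 − 56/11628 = 2893/2907 ≈ 0.9952.

2893/2907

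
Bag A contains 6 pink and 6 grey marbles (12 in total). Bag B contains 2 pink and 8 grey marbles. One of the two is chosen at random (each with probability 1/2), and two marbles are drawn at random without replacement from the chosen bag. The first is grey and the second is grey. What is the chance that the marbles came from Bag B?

616/841

P(E | Bag A) = 5/22; P(E | Bag B) = 28/45.
P(E) = 1/2·5/22 + 1/2·28/45 = 841/1980.
By Bayes' rule, P(Bag B | E) = 14/45 / 841/1980 = 616/841 ≈ 0.7325.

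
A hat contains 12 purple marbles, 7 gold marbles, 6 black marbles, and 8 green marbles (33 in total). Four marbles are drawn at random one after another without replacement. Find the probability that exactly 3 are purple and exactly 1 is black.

1/31

Unordered draws without replacement: count favorable combinations over C(33,4).
Favorable = C(12,3) · C(7,0) · C(6,1) · C(8,0) = 1320; total = C(33,4) = 40920.
P = 1320/40920 = 1/31 ≈ 0.0323.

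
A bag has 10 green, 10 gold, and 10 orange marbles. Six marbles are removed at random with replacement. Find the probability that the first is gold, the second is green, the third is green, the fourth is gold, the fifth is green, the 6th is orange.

1/729

Multiply the conditional probability of each draw in order, with replacement (the composition resets each draw).
P = (10/30) · (10/30) · (10/30) · (10/30) · (10/30) · (10/30) = 1/729 ≈ 0.0014.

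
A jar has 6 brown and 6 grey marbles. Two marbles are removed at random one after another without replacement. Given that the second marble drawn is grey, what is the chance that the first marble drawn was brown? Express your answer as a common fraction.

P(first=brown and the second marble drawn is grey) = (6/12)·(6/11) = 3/11.
P(the second marble drawn is grey) = Σ over first color = 3/11 + 5/22 = 1/2.
By Bayes, P(first=brown | the second marble drawn is grey) = 3/11 / 1/2 = 6/11 ≈ 0.5455.

6/11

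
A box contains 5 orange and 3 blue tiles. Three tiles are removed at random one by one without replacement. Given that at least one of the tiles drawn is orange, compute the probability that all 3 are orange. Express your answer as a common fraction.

2/11

P(all 3 orange) = C(5,3)/C(8,3) = 5/28; P(at least one orange) = 1 − C(3,3)/C(8,3) = 55/56.
Since 'all 3 orange' ⊆ 'at least one orange', P(all 3 | at least one) = 5/28 / 55/56 = 2/11 ≈ 0.1818.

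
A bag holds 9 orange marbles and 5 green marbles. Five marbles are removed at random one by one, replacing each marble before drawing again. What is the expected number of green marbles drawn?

25/14

By linearity of expectation, E[X] = Σ P(draw i is green); each independent draw has P(green) = 5/14.
E[X] = 5 · 5/14 = 25/14 ≈ 1.7857.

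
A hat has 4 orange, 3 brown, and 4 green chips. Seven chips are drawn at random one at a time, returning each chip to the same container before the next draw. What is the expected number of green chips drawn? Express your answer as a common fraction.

28/11

By linearity of expectation, E[X] = Σ P(draw i is green); each independent draw has P(green) = 4/11.
E[X] = 7 · 4/11 = 28/11 ≈ 2.5455.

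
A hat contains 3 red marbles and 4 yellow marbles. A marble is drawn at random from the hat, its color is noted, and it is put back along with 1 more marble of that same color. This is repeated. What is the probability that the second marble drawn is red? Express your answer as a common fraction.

Condition on the first draw. If first is red (prob 3/7), second-red has prob (4)/(8); if not (prob 4/7), it has prob 3/(8).
P = (3/7)·(4/8) + (4/7)·(3/8) = 3/7 ≈ 0.4286.

3/7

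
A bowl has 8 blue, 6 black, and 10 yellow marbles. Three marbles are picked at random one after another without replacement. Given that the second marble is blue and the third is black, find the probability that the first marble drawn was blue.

7/22

P(first=blue and the second marble is blue and the third is black) = (8/24)·(7/23)·(6/22) = 7/253.
P(E) = Σ over first color = 7/253 + 5/253 + 10/253 = 2/23.
By Bayes, P(first=blue | E) = 7/253 / 2/23 = 7/22 ≈ 0.3182.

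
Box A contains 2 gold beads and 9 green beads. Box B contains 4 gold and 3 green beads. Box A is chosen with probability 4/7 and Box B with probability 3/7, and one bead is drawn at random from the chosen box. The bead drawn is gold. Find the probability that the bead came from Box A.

P(gold | Box A) = 2/11; P(gold | Box B) = 4/7.
P(gold) = 4/7·2/11 + 3/7·4/7 = 188/539.
By Bayes' rule, P(Box A | gold) = 8/77 / 188/539 = 14/47 ≈ 0.2979.

14/47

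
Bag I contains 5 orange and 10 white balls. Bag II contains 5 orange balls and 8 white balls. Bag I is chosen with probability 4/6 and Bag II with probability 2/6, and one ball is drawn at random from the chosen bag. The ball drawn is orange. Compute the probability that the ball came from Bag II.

15/41

P(orange | Bag I) = 1/3; P(orange | Bag II) = 5/13.
P(orange) = 2/3·1/3 + 1/3·5/13 = 41/117.
By Bayes' rule, P(Bag II | orange) = 5/39 / 41/117 = 15/41 ≈ 0.3659.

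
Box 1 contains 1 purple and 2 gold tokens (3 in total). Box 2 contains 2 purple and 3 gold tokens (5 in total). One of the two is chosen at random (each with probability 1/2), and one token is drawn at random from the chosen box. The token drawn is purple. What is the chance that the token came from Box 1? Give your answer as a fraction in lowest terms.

5/11

P(purple | Box 1) = 1/3; P(purple | Box 2) = 2/5.
P(purple) = 1/2·1/3 + 1/2·2/5 = 11/30.
By Bayes' rule, P(Box 1 | purple) = 1/6 / 11/30 = 5/11 ≈ 0.4545.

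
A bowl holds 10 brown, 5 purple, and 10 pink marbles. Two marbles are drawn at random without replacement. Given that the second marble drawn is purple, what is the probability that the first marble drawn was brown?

5/12

P(first=brown and the second marble drawn is purple) = (10/25)·(5/24) = 1/12.
P(the second marble drawn is purple) = Σ over first color = 1/12 + 1/30 + 1/12 = 1/5.
By Bayes, P(first=brown | the second marble drawn is purple) = 1/12 / 1/5 = 5/12 ≈ 0.4167.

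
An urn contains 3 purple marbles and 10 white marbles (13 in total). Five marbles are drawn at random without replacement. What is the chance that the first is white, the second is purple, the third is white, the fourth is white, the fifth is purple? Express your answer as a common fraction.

Multiply the conditional probability of each draw in order, without replacement, so each draw removes one from its color and from the total.
P = (10/13) · (3/12) · (9/11) · (8/10) · (2/9) = 4/143 ≈ 0.0280.

4/143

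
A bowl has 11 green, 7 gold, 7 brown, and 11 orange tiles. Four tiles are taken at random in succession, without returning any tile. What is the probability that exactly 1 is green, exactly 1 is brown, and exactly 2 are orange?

Unordered draws without replacement: count favorable combinations over C(36,4).
Favorable = C(11,1) · C(7,0) · C(7,1) · C(11,2) = 4235; total = C(36,4) = 58905.
P = 4235/58905 = 11/153 ≈ 0.0719.

11/153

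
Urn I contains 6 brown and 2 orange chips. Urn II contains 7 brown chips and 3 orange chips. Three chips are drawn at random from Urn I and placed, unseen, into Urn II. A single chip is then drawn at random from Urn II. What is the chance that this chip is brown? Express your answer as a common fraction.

37/52

Condition on how many of the transferred chips are brown (from Urn I: 6 brown of 8; then Urn II has 13 total).
  1 brown: C(6,1)C(2,2)/C(8,3) = 3/28; then P = 8/13
  2 brown: C(6,2)C(2,1)/C(8,3) = 15/28; then P = 9/13
  3 brown: C(6,3)C(2,0)/C(8,3) = 5/14; then P = 10/13
P(brown from Urn II) = 37/52 ≈ 0.7115.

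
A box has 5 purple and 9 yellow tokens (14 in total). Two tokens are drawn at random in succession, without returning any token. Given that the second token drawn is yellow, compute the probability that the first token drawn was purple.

P(first=purple and the second token drawn is yellow) = (5/14)·(9/13) = 45/182.
P(the second token drawn is yellow) = Σ over first color = 45/182 + 36/91 = 9/14.
By Bayes, P(first=purple | the second token drawn is yellow) = 45/182 / 9/14 = 5/13 ≈ 0.3846.

5/13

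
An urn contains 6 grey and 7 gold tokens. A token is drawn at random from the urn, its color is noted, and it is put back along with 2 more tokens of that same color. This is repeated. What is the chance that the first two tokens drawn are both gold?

After a gold draw the urn holds 9 gold out of 15.
P = (7/13)·(9/15) = 21/65 ≈ 0.3231.

21/65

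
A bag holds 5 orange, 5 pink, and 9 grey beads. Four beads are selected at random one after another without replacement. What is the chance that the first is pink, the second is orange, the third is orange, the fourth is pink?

25/5814

Multiply the conditional probability of each draw in order, without replacement, so each draw removes one from its color and from the total.
P = (5/19) · (5/18) · (4/17) · (4/16) = 25/5814 ≈ 0.0043.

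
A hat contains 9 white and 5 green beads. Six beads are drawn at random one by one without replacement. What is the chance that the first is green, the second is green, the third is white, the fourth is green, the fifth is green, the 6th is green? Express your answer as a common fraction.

Multiply the conditional probability of each draw in order, without replacement, so each draw removes one from its color and from the total.
P = (5/14) · (4/13) · (9/12) · (3/11) · (2/10) · (1/9) = 1/2002 ≈ 0.0005.

1/2002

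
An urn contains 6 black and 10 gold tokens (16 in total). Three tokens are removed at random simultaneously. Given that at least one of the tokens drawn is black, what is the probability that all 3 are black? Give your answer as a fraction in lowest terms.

P(all 3 black) = C(6,3)/C(16,3) = 1/28; P(at least one black) = 1 − C(10,3)/C(16,3) = 11/14.
Since 'all 3 black' ⊆ 'at least one black', P(all 3 | at least one) = 1/28 / 11/14 = 1/22 ≈ 0.0455.

1/22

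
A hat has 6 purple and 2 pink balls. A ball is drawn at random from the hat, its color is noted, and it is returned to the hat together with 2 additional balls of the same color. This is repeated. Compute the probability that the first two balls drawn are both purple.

3/5

After a purple draw the hat holds 8 purple out of 10.
P = (6/8)·(8/10) = 3/5 ≈ 0.6000.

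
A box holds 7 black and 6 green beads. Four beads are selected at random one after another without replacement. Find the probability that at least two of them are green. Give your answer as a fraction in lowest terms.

94/143

Sum the hypergeometric tail for j = 2,…,4 green beads.
Favorable = C(6,2)·C(7,2) + C(6,3)·C(7,1) + C(6,4)·C(7,0) = 470; total = C(13,4) = 715.
P = 470/715 = 94/143 ≈ 0.6573.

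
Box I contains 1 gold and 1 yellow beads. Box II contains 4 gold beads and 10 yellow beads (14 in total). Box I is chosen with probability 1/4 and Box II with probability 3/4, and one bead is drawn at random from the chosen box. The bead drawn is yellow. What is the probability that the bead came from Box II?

30/37

P(yellow | Box I) = 1/2; P(yellow | Box II) = 5/7.
P(yellow) = 1/4·1/2 + 3/4·5/7 = 37/56.
By Bayes' rule, P(Box II | yellow) = 15/28 / 37/56 = 30/37 ≈ 0.8108.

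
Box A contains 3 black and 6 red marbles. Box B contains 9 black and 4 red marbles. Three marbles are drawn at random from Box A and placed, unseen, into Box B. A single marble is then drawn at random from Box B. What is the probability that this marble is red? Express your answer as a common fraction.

3/8

Condition on how many of the transferred marbles are red (from Box A: 6 red of 9; then Box B has 16 total).
  0 red: C(6,0)C(3,3)/C(9,3) = 1/84; then P = 4/16
  1 red: C(6,1)C(3,2)/C(9,3) = 3/14; then P = 5/16
  2 red: C(6,2)C(3,1)/C(9,3) = 15/28; then P = 6/16
  3 red: C(6,3)C(3,0)/C(9,3) = 5/21; then P = 7/16
P(red from Box B) = 3/8 ≈ 0.3750.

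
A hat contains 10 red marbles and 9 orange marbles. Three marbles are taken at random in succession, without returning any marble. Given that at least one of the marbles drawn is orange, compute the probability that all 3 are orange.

P(all 3 orange) = C(9,3)/C(19,3) = 28/323; P(at least one orange) = 1 − C(10,3)/C(19,3) = 283/323.
Since 'all 3 orange' ⊆ 'at least one orange', P(all 3 | at least one) = 28/323 / 283/323 = 28/283 ≈ 0.0989.

28/283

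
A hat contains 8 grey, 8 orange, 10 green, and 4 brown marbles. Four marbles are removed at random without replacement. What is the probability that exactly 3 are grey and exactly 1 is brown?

Unordered draws without replacement: count favorable combinations over C(30,4).
Favorable = C(8,3) · C(8,0) · C(10,0) · C(4,1) = 224; total = C(30,4) = 27405.
P = 224/27405 = 32/3915 ≈ 0.0082.

32/3915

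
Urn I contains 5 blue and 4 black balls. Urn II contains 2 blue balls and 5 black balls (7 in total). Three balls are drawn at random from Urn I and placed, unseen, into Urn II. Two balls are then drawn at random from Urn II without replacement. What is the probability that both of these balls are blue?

31/270

Condition on how many of the transferred balls are blue (from Urn I: 5 blue of 9; then Urn II has 10 total).
  0 blue: C(5,0)C(4,3)/C(9,3) = 1/21; then P = C(2,2)/C(10,2) = 1/45
  1 blue: C(5,1)C(4,2)/C(9,3) = 5/14; then P = C(3,2)/C(10,2) = 1/15
  2 blue: C(5,2)C(4,1)/C(9,3) = 10/21; then P = C(4,2)/C(10,2) = 2/15
  3 blue: C(5,3)C(4,0)/C(9,3) = 5/42; then P = C(5,2)/C(10,2) = 2/9
P(both blue) = 31/270 ≈ 0.1148.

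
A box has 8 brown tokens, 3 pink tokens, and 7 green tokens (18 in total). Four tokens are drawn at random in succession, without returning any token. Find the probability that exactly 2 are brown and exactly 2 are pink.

Unordered draws without replacement: count favorable combinations over C(18,4).
Favorable = C(8,2) · C(3,2) · C(7,0) = 84; total = C(18,4) = 3060.
P = 84/3060 = 7/255 ≈ 0.0275.

7/255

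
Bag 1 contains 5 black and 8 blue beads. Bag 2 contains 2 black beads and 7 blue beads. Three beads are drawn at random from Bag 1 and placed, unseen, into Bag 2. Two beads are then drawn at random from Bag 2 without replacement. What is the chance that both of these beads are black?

Condition on how many of the transferred beads are black (from Bag 1: 5 black of 13; then Bag 2 has 12 total).
  0 black: C(5,0)C(8,3)/C(13,3) = 28/143; then P = C(2,2)/C(12,2) = 1/66
  1 black: C(5,1)C(8,2)/C(13,3) = 70/143; then P = C(3,2)/C(12,2) = 1/22
  2 black: C(5,2)C(8,1)/C(13,3) = 40/143; then P = C(4,2)/C(12,2) = 1/11
  3 black: C(5,3)C(8,0)/C(13,3) = 5/143; then P = C(5,2)/C(12,2) = 5/33
P(both black) = 8/143 ≈ 0.0559.

8/143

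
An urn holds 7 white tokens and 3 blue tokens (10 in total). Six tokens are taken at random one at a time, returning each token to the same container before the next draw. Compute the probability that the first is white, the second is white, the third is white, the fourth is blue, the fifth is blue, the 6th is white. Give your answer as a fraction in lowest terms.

21609/1000000

Multiply the conditional probability of each draw in order, with replacement (the composition resets each draw).
P = (7/10) · (7/10) · (7/10) · (3/10) · (3/10) · (7/10) = 21609/1000000 ≈ 0.0216.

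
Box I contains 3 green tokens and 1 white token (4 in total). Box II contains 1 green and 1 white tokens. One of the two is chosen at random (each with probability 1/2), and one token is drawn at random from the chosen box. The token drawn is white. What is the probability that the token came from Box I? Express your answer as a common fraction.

P(white | Box I) = 1/4; P(white | Box II) = 1/2.
P(white) = 1/2·1/4 + 1/2·1/2 = 3/8.
By Bayes' rule, P(Box I | white) = 1/8 / 3/8 = 1/3 ≈ 0.3333.

1/3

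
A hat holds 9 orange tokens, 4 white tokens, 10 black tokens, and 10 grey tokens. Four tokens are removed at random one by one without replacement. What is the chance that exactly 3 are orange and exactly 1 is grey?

7/341

Unordered draws without replacement: count favorable combinations over C(33,4).
Favorable = C(9,3) · C(4,0) · C(10,0) · C(10,1) = 840; total = C(33,4) = 40920.
P = 840/40920 = 7/341 ≈ 0.0205.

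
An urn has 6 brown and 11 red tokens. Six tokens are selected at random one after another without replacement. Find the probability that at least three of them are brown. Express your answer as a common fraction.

Sum the hypergeometric tail for j = 3,…,6 brown tokens.
Favorable = C(6,3)·C(11,3) + C(6,4)·C(11,2) + C(6,5)·C(11,1) + C(6,6)·C(11,0) = 4192; total = C(17,6) = 12376.
P = 4192/12376 = 524/1547 ≈ 0.3387.

524/1547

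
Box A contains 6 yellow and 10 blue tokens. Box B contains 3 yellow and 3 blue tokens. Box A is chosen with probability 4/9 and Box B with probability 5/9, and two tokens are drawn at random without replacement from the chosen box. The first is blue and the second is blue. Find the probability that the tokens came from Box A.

3/5

P(E | Box A) = 3/8; P(E | Box B) = 1/5.
P(E) = 4/9·3/8 + 5/9·1/5 = 5/18.
By Bayes' rule, P(Box A | E) = 1/6 / 5/18 = 3/5 ≈ 0.6000.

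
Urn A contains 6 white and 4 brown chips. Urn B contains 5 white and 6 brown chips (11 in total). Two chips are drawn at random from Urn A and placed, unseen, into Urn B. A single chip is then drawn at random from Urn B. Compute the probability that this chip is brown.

34/65

Condition on how many of the transferred chips are brown (from Urn A: 4 brown of 10; then Urn B has 13 total).
  0 brown: C(4,0)C(6,2)/C(10,2) = 1/3; then P = 6/13
  1 brown: C(4,1)C(6,1)/C(10,2) = 8/15; then P = 7/13
  2 brown: C(4,2)C(6,0)/C(10,2) = 2/15; then P = 8/13
P(brown from Urn B) = 34/65 ≈ 0.5231.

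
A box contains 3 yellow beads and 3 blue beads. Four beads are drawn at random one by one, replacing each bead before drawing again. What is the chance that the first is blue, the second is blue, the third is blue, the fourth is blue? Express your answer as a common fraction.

1/16

Multiply the conditional probability of each draw in order, with replacement (the composition resets each draw).
P = (3/6) · (3/6) · (3/6) · (3/6) = 1/16 ≈ 0.0625.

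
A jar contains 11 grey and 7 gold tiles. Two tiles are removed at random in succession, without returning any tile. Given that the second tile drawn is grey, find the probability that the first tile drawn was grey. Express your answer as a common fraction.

P(first=grey and the second tile drawn is grey) = (11/18)·(10/17) = 55/153.
P(the second tile drawn is grey) = Σ over first color = 55/153 + 77/306 = 11/18.
By Bayes, P(first=grey | the second tile drawn is grey) = 55/153 / 11/18 = 10/17 ≈ 0.5882.

10/17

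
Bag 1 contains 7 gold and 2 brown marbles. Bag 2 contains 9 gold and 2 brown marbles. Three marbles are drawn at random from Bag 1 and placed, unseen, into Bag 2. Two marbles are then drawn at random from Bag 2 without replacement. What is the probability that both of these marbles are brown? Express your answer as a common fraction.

29/1092

Condition on how many of the transferred marbles are brown (from Bag 1: 2 brown of 9; then Bag 2 has 14 total).
  0 brown: C(2,0)C(7,3)/C(9,3) = 5/12; then P = C(2,2)/C(14,2) = 1/91
  1 brown: C(2,1)C(7,2)/C(9,3) = 1/2; then P = C(3,2)/C(14,2) = 3/91
  2 brown: C(2,2)C(7,1)/C(9,3) = 1/12; then P = C(4,2)/C(14,2) = 6/91
P(both brown) = 29/1092 ≈ 0.0266.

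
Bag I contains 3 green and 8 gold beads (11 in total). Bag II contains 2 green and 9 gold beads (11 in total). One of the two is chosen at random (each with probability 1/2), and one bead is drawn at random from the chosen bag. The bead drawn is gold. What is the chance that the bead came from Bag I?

8/17

P(gold | Bag I) = 8/11; P(gold | Bag II) = 9/11.
P(gold) = 1/2·8/11 + 1/2·9/11 = 17/22.
By Bayes' rule, P(Bag I | gold) = 4/11 / 17/22 = 8/17 ≈ 0.4706.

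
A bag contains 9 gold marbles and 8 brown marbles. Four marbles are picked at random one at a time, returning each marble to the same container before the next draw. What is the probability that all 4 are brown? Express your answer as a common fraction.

Multiply the conditional probability of each draw in order, with replacement (the composition resets each draw).
P = (8/17) · (8/17) · (8/17) · (8/17) = 4096/83521 ≈ 0.0490.

4096/83521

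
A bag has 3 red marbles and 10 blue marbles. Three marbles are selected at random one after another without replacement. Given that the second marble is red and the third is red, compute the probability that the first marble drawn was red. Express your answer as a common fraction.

P(first=red and the second marble is red and the third is red) = (3/13)·(2/12)·(1/11) = 1/286.
P(E) = Σ over first color = 1/286 + 5/143 = 1/26.
By Bayes, P(first=red | E) = 1/286 / 1/26 = 1/11 ≈ 0.0909.

1/11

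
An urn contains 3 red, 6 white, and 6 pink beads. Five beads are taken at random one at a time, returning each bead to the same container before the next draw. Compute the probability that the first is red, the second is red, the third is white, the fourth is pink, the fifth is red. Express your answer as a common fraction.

Multiply the conditional probability of each draw in order, with replacement (the composition resets each draw).
P = (3/15) · (3/15) · (6/15) · (6/15) · (3/15) = 4/3125 ≈ 0.0013.

4/3125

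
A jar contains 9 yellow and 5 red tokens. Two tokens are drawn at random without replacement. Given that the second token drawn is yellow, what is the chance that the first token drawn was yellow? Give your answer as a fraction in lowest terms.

P(first=yellow and the second token drawn is yellow) = (9/14)·(8/13) = 36/91.
P(the second token drawn is yellow) = Σ over first color = 36/91 + 45/182 = 9/14.
By Bayes, P(first=yellow | the second token drawn is yellow) = 36/91 / 9/14 = 8/13 ≈ 0.6154.

8/13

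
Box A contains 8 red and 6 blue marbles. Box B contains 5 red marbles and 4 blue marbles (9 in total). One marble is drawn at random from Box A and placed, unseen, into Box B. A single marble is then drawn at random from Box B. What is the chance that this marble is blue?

31/70

Condition on how many of the transferred marbles are blue (from Box A: 6 blue of 14; then Box B has 10 total).
  0 blue: C(6,0)C(8,1)/C(14,1) = 4/7; then P = 4/10
  1 blue: C(6,1)C(8,0)/C(14,1) = 3/7; then P = 5/10
P(blue from Box B) = 31/70 ≈ 0.4429.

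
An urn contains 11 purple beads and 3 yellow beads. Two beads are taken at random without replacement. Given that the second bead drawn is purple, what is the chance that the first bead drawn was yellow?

P(first=yellow and the second bead drawn is purple) = (3/14)·(11/13) = 33/182.
P(the second bead drawn is purple) = Σ over first color = 55/91 + 33/182 = 11/14.
By Bayes, P(first=yellow | the second bead drawn is purple) = 33/182 / 11/14 = 3/13 ≈ 0.2308.

3/13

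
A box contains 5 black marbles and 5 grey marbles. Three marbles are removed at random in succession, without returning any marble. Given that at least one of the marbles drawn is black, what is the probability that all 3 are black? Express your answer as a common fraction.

P(all 3 black) = C(5,3)/C(10,3) = 1/12; P(at least one black) = 1 − C(5,3)/C(10,3) = 11/12.
Since 'all 3 black' ⊆ 'at least one black', P(all 3 | at least one) = 1/12 / 11/12 = 1/11 ≈ 0.0909.

1/11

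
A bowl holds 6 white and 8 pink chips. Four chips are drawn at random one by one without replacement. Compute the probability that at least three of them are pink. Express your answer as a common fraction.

58/143

Sum the hypergeometric tail for j = 3,…,4 pink chips.
Favorable = C(8,3)·C(6,1) + C(8,4)·C(6,0) = 406; total = C(14,4) = 1001.
P = 406/1001 = 58/143 ≈ 0.4056.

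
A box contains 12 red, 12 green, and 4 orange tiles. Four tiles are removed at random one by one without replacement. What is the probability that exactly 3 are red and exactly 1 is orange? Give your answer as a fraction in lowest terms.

Unordered draws without replacement: count favorable combinations over C(28,4).
Favorable = C(12,3) · C(12,0) · C(4,1) = 880; total = C(28,4) = 20475.
P = 880/20475 = 176/4095 ≈ 0.0430.

176/4095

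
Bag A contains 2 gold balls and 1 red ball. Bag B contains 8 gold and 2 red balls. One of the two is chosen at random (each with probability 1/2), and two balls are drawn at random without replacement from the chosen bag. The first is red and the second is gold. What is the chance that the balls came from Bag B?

8/23

P(E | Bag A) = 1/3; P(E | Bag B) = 8/45.
P(E) = 1/2·1/3 + 1/2·8/45 = 23/90.
By Bayes' rule, P(Bag B | E) = 4/45 / 23/90 = 8/23 ≈ 0.3478.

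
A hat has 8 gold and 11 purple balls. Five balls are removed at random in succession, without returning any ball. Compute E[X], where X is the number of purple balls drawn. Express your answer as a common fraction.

By linearity of expectation, E[X] = Σ P(draw i is purple); by symmetry each draw (even without replacement) has P(purple) = 11/19.
E[X] = 5 · 11/19 = 55/19 ≈ 2.8947.

55/19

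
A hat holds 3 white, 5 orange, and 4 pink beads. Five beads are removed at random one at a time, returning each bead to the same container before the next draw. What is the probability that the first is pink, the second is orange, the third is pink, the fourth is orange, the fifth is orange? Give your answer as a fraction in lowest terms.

Multiply the conditional probability of each draw in order, with replacement (the composition resets each draw).
P = (4/12) · (5/12) · (4/12) · (5/12) · (5/12) = 125/15552 ≈ 0.0080.

125/15552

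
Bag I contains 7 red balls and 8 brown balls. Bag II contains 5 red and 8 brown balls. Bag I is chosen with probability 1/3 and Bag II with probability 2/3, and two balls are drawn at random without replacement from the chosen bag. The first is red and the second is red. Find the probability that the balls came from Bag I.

P(E | Bag I) = 1/5; P(E | Bag II) = 5/39.
P(E) = 1/3·1/5 + 2/3·5/39 = 89/585.
By Bayes' rule, P(Bag I | E) = 1/15 / 89/585 = 39/89 ≈ 0.4382.

39/89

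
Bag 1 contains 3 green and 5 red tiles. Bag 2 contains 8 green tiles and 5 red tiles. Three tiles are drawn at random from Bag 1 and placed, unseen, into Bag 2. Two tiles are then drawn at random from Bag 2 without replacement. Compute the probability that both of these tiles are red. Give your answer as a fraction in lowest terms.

229/1344

Condition on how many of the transferred tiles are red (from Bag 1: 5 red of 8; then Bag 2 has 16 total).
  0 red: C(5,0)C(3,3)/C(8,3) = 1/56; then P = C(5,2)/C(16,2) = 1/12
  1 red: C(5,1)C(3,2)/C(8,3) = 15/56; then P = C(6,2)/C(16,2) = 1/8
  2 red: C(5,2)C(3,1)/C(8,3) = 15/28; then P = C(7,2)/C(16,2) = 7/40
  3 red: C(5,3)C(3,0)/C(8,3) = 5/28; then P = C(8,2)/C(16,2) = 7/30
P(both red) = 229/1344 ≈ 0.1704.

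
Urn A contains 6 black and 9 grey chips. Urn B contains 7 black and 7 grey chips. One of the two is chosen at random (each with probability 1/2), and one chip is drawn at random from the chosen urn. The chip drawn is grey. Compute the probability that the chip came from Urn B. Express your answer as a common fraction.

5/11

P(grey | Urn A) = 3/5; P(grey | Urn B) = 1/2.
P(grey) = 1/2·3/5 + 1/2·1/2 = 11/20.
By Bayes' rule, P(Urn B | grey) = 1/4 / 11/20 = 5/11 ≈ 0.4545.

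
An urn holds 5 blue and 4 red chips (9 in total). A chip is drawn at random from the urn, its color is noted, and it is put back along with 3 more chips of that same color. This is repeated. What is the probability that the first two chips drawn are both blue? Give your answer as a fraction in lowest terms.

10/27

After a blue draw the urn holds 8 blue out of 12.
P = (5/9)·(8/12) = 10/27 ≈ 0.3704.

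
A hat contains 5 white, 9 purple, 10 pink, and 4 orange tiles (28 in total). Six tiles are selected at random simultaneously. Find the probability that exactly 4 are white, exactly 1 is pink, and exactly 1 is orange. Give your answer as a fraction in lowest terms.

10/18837

Unordered draws without replacement: count favorable combinations over C(28,6).
Favorable = C(5,4) · C(9,0) · C(10,1) · C(4,1) = 200; total = C(28,6) = 376740.
P = 200/376740 = 10/18837 ≈ 0.0005.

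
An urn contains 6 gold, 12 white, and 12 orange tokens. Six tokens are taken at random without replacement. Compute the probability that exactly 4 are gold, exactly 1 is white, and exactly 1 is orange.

48/13195

Unordered draws without replacement: count favorable combinations over C(30,6).
Favorable = C(6,4) · C(12,1) · C(12,1) = 2160; total = C(30,6) = 593775.
P = 2160/593775 = 48/13195 ≈ 0.0036.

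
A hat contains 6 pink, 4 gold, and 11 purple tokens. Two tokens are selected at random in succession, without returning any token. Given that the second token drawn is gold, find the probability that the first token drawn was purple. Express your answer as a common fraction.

P(first=purple and the second token drawn is gold) = (11/21)·(4/20) = 11/105.
P(the second token drawn is gold) = Σ over first color = 2/35 + 1/35 + 11/105 = 4/21.
By Bayes, P(first=purple | the second token drawn is gold) = 11/105 / 4/21 = 11/20 ≈ 0.5500.

11/20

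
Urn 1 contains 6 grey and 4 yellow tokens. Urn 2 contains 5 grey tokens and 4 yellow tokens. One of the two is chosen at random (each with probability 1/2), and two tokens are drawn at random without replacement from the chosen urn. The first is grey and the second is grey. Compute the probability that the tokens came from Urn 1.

6/11

P(E | Urn 1) = 1/3; P(E | Urn 2) = 5/18.
P(E) = 1/2·1/3 + 1/2·5/18 = 11/36.
By Bayes' rule, P(Urn 1 | E) = 1/6 / 11/36 = 6/11 ≈ 0.5455.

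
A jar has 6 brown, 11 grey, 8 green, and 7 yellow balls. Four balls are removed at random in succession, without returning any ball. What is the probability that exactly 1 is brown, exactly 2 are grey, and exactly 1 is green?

Unordered draws without replacement: count favorable combinations over C(32,4).
Favorable = C(6,1) · C(11,2) · C(8,1) · C(7,0) = 2640; total = C(32,4) = 35960.
P = 2640/35960 = 66/899 ≈ 0.0734.

66/899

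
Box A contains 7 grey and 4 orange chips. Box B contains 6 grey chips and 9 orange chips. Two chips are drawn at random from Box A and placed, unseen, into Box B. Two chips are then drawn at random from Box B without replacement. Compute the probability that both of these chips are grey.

633/3740

Condition on how many of the transferred chips are grey (from Box A: 7 grey of 11; then Box B has 17 total).
  0 grey: C(7,0)C(4,2)/C(11,2) = 6/55; then P = C(6,2)/C(17,2) = 15/136
  1 grey: C(7,1)C(4,1)/C(11,2) = 28/55; then P = C(7,2)/C(17,2) = 21/136
  2 grey: C(7,2)C(4,0)/C(11,2) = 21/55; then P = C(8,2)/C(17,2) = 7/34
P(both grey) = 633/3740 ≈ 0.1693.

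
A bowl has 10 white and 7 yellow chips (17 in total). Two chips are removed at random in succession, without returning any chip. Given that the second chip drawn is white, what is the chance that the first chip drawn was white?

P(first=white and the second chip drawn is white) = (10/17)·(9/16) = 45/136.
P(the second chip drawn is white) = Σ over first color = 45/136 + 35/136 = 10/17.
By Bayes, P(first=white | the second chip drawn is white) = 45/136 / 10/17 = 9/16 ≈ 0.5625.

9/16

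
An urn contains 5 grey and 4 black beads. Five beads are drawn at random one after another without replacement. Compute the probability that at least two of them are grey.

Sum the hypergeometric tail for j = 2,…,5 grey beads.
Favorable = C(5,2)·C(4,3) + C(5,3)·C(4,2) + C(5,4)·C(4,1) + C(5,5)·C(4,0) = 121; total = C(9,5) = 126.
P = 121/126 = 121/126 ≈ 0.9603.

121/126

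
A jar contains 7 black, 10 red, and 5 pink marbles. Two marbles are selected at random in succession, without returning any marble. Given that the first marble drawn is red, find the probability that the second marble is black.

After removing 1 red, the jar has 7 black out of 21 remaining.
P(second is black | given) = 7/21 = 1/3 ≈ 0.3333.

1/3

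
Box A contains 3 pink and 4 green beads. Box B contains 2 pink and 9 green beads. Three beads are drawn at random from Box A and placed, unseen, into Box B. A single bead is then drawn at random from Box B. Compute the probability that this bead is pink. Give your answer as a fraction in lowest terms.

23/98

Condition on how many of the transferred beads are pink (from Box A: 3 pink of 7; then Box B has 14 total).
  0 pink: C(3,0)C(4,3)/C(7,3) = 4/35; then P = 2/14
  1 pink: C(3,1)C(4,2)/C(7,3) = 18/35; then P = 3/14
  2 pink: C(3,2)C(4,1)/C(7,3) = 12/35; then P = 4/14
  3 pink: C(3,3)C(4,0)/C(7,3) = 1/35; then P = 5/14
P(pink from Box B) = 23/98 ≈ 0.2347.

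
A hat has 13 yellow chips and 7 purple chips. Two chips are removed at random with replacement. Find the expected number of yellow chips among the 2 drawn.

By linearity of expectation, E[X] = Σ P(draw i is yellow); each independent draw has P(yellow) = 13/20.
E[X] = 2 · 13/20 = 13/10 ≈ 1.3000.

13/10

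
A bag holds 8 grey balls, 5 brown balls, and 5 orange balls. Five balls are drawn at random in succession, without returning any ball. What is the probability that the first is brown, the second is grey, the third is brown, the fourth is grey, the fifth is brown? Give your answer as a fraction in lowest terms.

Multiply the conditional probability of each draw in order, without replacement, so each draw removes one from its color and from the total.
P = (5/18) · (8/17) · (4/16) · (7/15) · (3/14) = 1/306 ≈ 0.0033.

1/306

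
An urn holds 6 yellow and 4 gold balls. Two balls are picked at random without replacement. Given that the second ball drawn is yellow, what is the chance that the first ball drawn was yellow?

5/9

P(first=yellow and the second ball drawn is yellow) = (6/10)·(5/9) = 1/3.
P(the second ball drawn is yellow) = Σ over first color = 1/3 + 4/15 = 3/5.
By Bayes, P(first=yellow | the second ball drawn is yellow) = 1/3 / 3/5 = 5/9 ≈ 0.5556.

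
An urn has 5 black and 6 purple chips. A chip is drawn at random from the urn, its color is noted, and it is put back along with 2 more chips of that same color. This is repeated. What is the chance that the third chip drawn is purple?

Sum over the four possibilities for the first two draws (purple/not-purple each), tracking how the purple count and total change by +2 per draw.
P(third is purple) = 6/11 ≈ 0.5455. (In a Pólya urn every draw has the same marginal probability 6/11.)

6/11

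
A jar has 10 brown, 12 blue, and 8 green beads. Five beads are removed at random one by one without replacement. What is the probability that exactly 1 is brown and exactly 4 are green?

Unordered draws without replacement: count favorable combinations over C(30,5).
Favorable = C(10,1) · C(12,0) · C(8,4) = 700; total = C(30,5) = 142506.
P = 700/142506 = 50/10179 ≈ 0.0049.

50/10179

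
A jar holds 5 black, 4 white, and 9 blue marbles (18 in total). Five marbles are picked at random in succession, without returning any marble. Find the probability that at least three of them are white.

3/68

Sum the hypergeometric tail for j = 3,…,4 white marbles.
Favorable = C(4,3)·C(14,2) + C(4,4)·C(14,1) = 378; total = C(18,5) = 8568.
P = 378/8568 = 3/68 ≈ 0.0441.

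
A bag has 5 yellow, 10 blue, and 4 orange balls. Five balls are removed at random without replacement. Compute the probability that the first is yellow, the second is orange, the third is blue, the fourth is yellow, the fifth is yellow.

5/2907

Multiply the conditional probability of each draw in order, without replacement, so each draw removes one from its color and from the total.
P = (5/19) · (4/18) · (10/17) · (4/16) · (3/15) = 5/2907 ≈ 0.0017.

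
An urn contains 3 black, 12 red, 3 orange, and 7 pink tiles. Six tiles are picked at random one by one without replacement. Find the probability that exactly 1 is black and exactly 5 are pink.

9/25300

Unordered draws without replacement: count favorable combinations over C(25,6).
Favorable = C(3,1) · C(12,0) · C(3,0) · C(7,5) = 63; total = C(25,6) = 177100.
P = 63/177100 = 9/25300 ≈ 0.0004.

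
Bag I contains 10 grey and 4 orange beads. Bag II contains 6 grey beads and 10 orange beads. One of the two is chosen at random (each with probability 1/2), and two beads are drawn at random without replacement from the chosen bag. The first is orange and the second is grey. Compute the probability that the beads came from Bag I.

80/171

P(E | Bag I) = 20/91; P(E | Bag II) = 1/4.
P(E) = 1/2·20/91 + 1/2·1/4 = 171/728.
By Bayes' rule, P(Bag I | E) = 10/91 / 171/728 = 80/171 ≈ 0.4678.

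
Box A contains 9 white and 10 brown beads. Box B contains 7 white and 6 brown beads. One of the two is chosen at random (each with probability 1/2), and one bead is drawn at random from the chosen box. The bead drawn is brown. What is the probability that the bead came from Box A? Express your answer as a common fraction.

65/122

P(brown | Box A) = 10/19; P(brown | Box B) = 6/13.
P(brown) = 1/2·10/19 + 1/2·6/13 = 122/247.
By Bayes' rule, P(Box A | brown) = 5/19 / 122/247 = 65/122 ≈ 0.5328.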